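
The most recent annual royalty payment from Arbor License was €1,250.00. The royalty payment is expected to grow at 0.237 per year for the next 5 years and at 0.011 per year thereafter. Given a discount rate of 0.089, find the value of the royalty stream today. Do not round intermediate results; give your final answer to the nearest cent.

€39948.72

D_1 = 1546.25000
D_2 = 1912.71125
D_3 = 2366.02382
D_4 = 2926.77146
D_5 = 3620.41630
Terminal value at year 5: TV = D_5×(1+g_2)/(r−g_2) = 3660.24088/0.078 = 46926.16508
P_0 = D_1/(1+r)^1 + D_2/(1+r)^2 + D_3/(1+r)^3 + D_4/(1+r)^4 + D_5/(1+r)^5 + TV/(1+r)^5
    = 1419.88062 + 1612.84879 + 1832.04220 + 2081.02498 + 2363.84563 + 30639.07610 = 39948.71832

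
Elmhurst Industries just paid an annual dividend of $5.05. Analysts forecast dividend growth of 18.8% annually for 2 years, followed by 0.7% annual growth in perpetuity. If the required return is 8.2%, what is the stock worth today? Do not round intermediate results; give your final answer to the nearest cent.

$93.37

D_1 = 5.99940
D_2 = 7.12729
Terminal value at year 2: TV = D_2×(1+g_2)/(r−g_2) = 7.17718/0.075 = 95.69571
P_0 = D_1/(1+r)^1 + D_2/(1+r)^2 + TV/(1+r)^2
    = 5.54473 + 6.08793 + 81.74062 = 93.37329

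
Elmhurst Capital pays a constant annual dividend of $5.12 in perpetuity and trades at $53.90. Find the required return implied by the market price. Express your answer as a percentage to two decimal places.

P = C/r ⇒ r = C/P = $5.12/$53.90 = 0.094991

9.50%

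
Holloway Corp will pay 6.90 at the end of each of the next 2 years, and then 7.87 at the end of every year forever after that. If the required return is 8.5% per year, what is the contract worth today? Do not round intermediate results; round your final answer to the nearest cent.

PV of 2-year annuity: 6.90 × [1 − (1+0.085)^−2] / 0.085 = 12.22069
Perpetuity value at year 2: 7.87 / 0.085 = 92.58824
PV of perpetuity: 92.58824 / (1+0.085)^2 = 78.64957
Total PV = 12.22069 + 78.64957 = 90.87025

90.87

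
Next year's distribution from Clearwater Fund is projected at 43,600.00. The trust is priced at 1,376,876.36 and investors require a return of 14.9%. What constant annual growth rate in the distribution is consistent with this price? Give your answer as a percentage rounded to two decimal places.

11.73%

P = D₁/(r−g) ⇒ g = r − D₁/P = 0.149 − 43,600.00/1,376,876.36 = 0.117334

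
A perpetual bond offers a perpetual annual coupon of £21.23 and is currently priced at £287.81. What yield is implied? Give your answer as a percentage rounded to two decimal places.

P = C/r ⇒ r = C/P = £21.23/£287.81 = 0.073764

7.38%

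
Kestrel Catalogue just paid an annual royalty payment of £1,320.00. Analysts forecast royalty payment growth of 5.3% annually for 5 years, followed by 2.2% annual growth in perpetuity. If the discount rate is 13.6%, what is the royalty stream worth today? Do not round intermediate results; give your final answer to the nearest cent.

£13384.63

D_1 = 1389.96000
D_2 = 1463.62788
D_3 = 1541.20016
D_4 = 1622.88377
D_5 = 1708.89661
Terminal value at year 5: TV = D_5×(1+g_2)/(r−g_2) = 1746.49233/0.114 = 15320.10817
P_0 = D_1/(1+r)^1 + D_2/(1+r)^2 + D_3/(1+r)^3 + D_4/(1+r)^4 + D_5/(1+r)^5 + TV/(1+r)^5
    = 1223.55634 + 1134.15918 + 1051.29367 + 974.48260 + 903.28361 + 8097.85833 = 13384.63373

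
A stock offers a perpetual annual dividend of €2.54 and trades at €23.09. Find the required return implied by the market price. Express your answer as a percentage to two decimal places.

P = C/r ⇒ r = C/P = €2.54/€23.09 = 0.110004

11.00%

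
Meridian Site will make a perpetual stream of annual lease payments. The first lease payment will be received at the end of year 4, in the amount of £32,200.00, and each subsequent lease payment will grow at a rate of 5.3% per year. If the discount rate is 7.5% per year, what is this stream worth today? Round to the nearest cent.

Value at end of year 3: C₁ / (r − g) = £32,200.00 / (0.075 − 0.053) = £1,463,636.3636
Discount to today: PV = £1,463,636.3636 / (1 + 0.075)^3 = £1,463,636.3636 / 1.242297 = £1,178,169.56

£1178169.56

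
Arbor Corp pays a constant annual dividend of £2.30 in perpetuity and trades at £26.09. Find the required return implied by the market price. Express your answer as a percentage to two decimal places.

8.82%

P = C/r ⇒ r = C/P = £2.30/£26.09 = 0.088156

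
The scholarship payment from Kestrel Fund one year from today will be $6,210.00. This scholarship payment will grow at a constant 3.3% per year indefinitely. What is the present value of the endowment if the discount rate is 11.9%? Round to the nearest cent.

$72209.30

Growing perpetuity: P = D₁ / (r − g) = $6,210.0000 / (0.119 − 0.033) = $72,209.30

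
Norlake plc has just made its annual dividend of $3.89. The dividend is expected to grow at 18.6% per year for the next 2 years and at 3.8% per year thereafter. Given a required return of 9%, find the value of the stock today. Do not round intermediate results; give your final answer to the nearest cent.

$100.77

D_1 = 4.61354
D_2 = 5.47166
Terminal value at year 2: TV = D_2×(1+g_2)/(r−g_2) = 5.67958/0.052 = 109.22272
P_0 = D_1/(1+r)^1 + D_2/(1+r)^2 + TV/(1+r)^2
    = 4.23261 + 4.60539 + 91.93058 = 100.76857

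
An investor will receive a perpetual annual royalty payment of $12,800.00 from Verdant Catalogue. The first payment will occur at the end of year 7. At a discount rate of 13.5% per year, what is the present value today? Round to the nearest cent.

$44350.76

Value at end of year 6: C / r = $12,800.00 / 0.135 = $94,814.8148
Discount to today: PV = $94,814.8148 / (1 + 0.135)^6 = $94,814.8148 / 2.137840 = $44,350.76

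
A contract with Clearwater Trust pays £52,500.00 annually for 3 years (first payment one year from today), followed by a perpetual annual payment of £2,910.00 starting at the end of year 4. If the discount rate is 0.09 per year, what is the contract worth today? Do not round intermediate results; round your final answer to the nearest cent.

£157860.24

PV of 3-year annuity: £52,500.00 × [1 − (1+0.09)^−3] / 0.09 = 132892.96996
Perpetuity value at year 3: £2,910.00 / 0.09 = 32333.33333
PV of perpetuity: 32333.33333 / (1+0.09)^3 = 24967.26586
Total PV = 132892.96996 + 24967.26586 = 157860.23582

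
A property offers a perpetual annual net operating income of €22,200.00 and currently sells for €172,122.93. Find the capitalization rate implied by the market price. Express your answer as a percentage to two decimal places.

P = C/r ⇒ r = C/P = €22,200.00/€172,122.93 = 0.128978

12.90%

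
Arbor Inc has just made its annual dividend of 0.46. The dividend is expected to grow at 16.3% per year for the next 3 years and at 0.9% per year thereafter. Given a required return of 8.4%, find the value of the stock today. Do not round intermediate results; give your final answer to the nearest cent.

D_1 = 0.53498
D_2 = 0.62218
D_3 = 0.72360
Terminal value at year 3: TV = D_3×(1+g_2)/(r−g_2) = 0.73011/0.075 = 9.73480
P_0 = D_1/(1+r)^1 + D_2/(1+r)^2 + D_3/(1+r)^3 + TV/(1+r)^3
    = 0.49352 + 0.52949 + 0.56808 + 7.64256 = 9.23366

9.23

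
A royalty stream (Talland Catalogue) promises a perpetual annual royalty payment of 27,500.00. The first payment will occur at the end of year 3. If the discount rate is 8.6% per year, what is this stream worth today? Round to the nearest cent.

271128.14

Value at end of year 2: C / r = 27,500.00 / 0.086 = 319,767.4419
Discount to today: PV = 319,767.4419 / (1 + 0.086)^2 = 319,767.4419 / 1.179396 = 271,128.14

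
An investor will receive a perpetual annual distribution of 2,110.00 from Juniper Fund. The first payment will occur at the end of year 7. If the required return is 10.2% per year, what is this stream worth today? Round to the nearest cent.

11550.29

Value at end of year 6: C / r = 2,110.00 / 0.102 = 20,686.2745
Discount to today: PV = 20,686.2745 / (1 + 0.102)^6 = 20,686.2745 / 1.790975 = 11,550.29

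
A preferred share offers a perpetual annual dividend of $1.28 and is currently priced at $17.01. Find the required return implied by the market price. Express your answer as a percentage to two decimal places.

P = C/r ⇒ r = C/P = $1.28/$17.01 = 0.075250

7.52%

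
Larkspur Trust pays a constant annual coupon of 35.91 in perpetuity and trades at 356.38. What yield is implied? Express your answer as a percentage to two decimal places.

P = C/r ⇒ r = C/P = 35.91/356.38 = 0.100763

10.08%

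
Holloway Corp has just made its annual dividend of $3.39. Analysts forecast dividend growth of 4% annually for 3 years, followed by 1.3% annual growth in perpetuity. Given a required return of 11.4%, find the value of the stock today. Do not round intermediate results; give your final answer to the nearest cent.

D_1 = 3.52560
D_2 = 3.66662
D_3 = 3.81329
Terminal value at year 3: TV = D_3×(1+g_2)/(r−g_2) = 3.86286/0.101 = 38.24616
P_0 = D_1/(1+r)^1 + D_2/(1+r)^2 + D_3/(1+r)^3 + TV/(1+r)^3
    = 3.16481 + 2.95458 + 2.75832 + 27.66510 = 36.54281

$36.54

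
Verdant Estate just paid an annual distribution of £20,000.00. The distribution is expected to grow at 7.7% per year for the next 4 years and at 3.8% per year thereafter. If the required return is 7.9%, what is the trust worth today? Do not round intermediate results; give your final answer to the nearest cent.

£582227.71

D_1 = 21540.00000
D_2 = 23198.58000
D_3 = 24984.87066
D_4 = 26908.70570
Terminal value at year 4: TV = D_4×(1+g_2)/(r−g_2) = 27931.23652/0.041 = 681249.67116
P_0 = D_1/(1+r)^1 + D_2/(1+r)^2 + D_3/(1+r)^3 + D_4/(1+r)^4 + TV/(1+r)^4
    = 19962.92864 + 19925.92599 + 19888.99193 + 19852.12633 + 502597.73482 = 582227.70770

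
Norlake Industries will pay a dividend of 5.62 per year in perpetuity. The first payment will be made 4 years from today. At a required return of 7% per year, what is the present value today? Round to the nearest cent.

65.54

Value at end of year 3: C / r = 5.62 / 0.07 = 80.2857
Discount to today: PV = 80.2857 / (1 + 0.07)^3 = 80.2857 / 1.225043 = 65.54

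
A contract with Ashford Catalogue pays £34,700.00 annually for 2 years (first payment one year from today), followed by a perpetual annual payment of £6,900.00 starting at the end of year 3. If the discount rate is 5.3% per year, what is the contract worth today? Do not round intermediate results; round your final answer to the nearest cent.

PV of 2-year annuity: £34,700.00 × [1 − (1+0.053)^−2] / 0.053 = 64248.30607
Perpetuity value at year 2: £6,900.00 / 0.053 = 130188.67925
PV of perpetuity: 130188.67925 / (1+0.053)^2 = 117413.07948
Total PV = 64248.30607 + 117413.07948 = 181661.38555

£181661.39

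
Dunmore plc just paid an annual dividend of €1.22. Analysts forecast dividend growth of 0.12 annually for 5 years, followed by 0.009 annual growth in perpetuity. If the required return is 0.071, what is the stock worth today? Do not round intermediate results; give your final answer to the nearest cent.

€31.82

D_1 = 1.36640
D_2 = 1.53037
D_3 = 1.71401
D_4 = 1.91969
D_5 = 2.15006
Terminal value at year 5: TV = D_5×(1+g_2)/(r−g_2) = 2.16941/0.062 = 34.99044
P_0 = D_1/(1+r)^1 + D_2/(1+r)^2 + D_3/(1+r)^3 + D_4/(1+r)^4 + D_5/(1+r)^5 + TV/(1+r)^5
    = 1.27582 + 1.33419 + 1.39523 + 1.45906 + 1.52582 + 24.83145 = 31.82156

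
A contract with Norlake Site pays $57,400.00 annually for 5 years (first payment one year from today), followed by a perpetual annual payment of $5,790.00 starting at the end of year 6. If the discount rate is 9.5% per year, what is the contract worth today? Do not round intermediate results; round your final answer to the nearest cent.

$259114.74

PV of 5-year annuity: $57,400.00 × [1 − (1+0.095)^−5] / 0.095 = 220399.28435
Perpetuity value at year 5: $5,790.00 / 0.095 = 60947.36842
PV of perpetuity: 60947.36842 / (1+0.095)^5 = 38715.45455
Total PV = 220399.28435 + 38715.45455 = 259114.73889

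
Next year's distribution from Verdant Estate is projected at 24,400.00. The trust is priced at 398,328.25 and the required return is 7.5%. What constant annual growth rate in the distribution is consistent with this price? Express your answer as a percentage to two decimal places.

1.37%

P = D₁/(r−g) ⇒ g = r − D₁/P = 0.075 − 24,400.00/398,328.25 = 0.013744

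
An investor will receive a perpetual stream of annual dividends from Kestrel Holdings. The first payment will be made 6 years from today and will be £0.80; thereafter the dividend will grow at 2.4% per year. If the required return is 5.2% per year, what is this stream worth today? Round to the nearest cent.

£22.17

Value at end of year 5: C₁ / (r − g) = £0.80 / (0.052 − 0.024) = £28.5714
Discount to today: PV = £28.5714 / (1 + 0.052)^5 = £28.5714 / 1.288483 = £22.17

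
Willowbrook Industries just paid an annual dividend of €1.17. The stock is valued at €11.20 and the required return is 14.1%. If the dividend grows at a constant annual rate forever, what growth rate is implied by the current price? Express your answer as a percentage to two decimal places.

P = D₀(1+g)/(r−g) ⇒ P(r−g) = D₀(1+g) ⇒ g(P+D₀) = P·r − D₀
g = (P·r − D₀)/(P + D₀) = (€11.20×0.141 − €1.17) / (€11.20 + €1.17) = 0.033080

3.31%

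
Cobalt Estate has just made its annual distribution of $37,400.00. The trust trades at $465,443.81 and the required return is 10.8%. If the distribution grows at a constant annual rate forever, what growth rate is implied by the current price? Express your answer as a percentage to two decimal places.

2.56%

P = D₀(1+g)/(r−g) ⇒ P(r−g) = D₀(1+g) ⇒ g(P+D₀) = P·r − D₀
g = (P·r − D₀)/(P + D₀) = ($465,443.81×0.108 − $37,400.00) / ($465,443.81 + $37,400.00) = 0.025590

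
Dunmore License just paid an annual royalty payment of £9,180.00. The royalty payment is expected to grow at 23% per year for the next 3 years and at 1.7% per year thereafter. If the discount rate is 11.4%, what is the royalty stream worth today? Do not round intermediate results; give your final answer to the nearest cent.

£163238.21

D_1 = 11291.40000
D_2 = 13888.42200
D_3 = 17082.75906
Terminal value at year 3: TV = D_3×(1+g_2)/(r−g_2) = 17373.16596/0.097 = 179104.80375
P_0 = D_1/(1+r)^1 + D_2/(1+r)^2 + D_3/(1+r)^3 + TV/(1+r)^3
    = 10135.90664 + 11191.35114 + 12356.69830 + 129554.24916 = 163238.20524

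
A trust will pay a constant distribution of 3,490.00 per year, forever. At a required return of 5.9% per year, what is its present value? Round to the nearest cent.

59152.54

Level perpetuity: PV = C / r = 3,490.00 / 0.059 = 59,152.54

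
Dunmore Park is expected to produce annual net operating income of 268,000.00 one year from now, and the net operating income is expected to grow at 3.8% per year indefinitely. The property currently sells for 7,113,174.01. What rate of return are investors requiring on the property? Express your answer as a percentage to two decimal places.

7.57%

P = D₁/(r − g) ⇒ r = D₁/P + g = 268,000.0000/7,113,174.01 + 0.038 = 0.037677 + 0.038 = 0.075677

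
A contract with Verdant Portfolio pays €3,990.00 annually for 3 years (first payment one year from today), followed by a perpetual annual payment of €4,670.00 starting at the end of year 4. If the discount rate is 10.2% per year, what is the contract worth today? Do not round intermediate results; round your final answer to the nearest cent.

€44099.19

PV of 3-year annuity: €3,990.00 × [1 − (1+0.102)^−3] / 0.102 = 9887.70595
Perpetuity value at year 3: €4,670.00 / 0.102 = 45784.31373
PV of perpetuity: 45784.31373 / (1+0.102)^3 = 34211.48496
Total PV = 9887.70595 + 34211.48496 = 44099.19091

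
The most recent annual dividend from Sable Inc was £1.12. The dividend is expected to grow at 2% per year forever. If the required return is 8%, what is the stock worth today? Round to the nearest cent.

D₁ = D₀ × (1 + g) = £1.12 × 1.02 = £1.1424
Growing perpetuity: P = D₁ / (r − g) = £1.1424 / (0.08 − 0.02) = £19.04

£19.04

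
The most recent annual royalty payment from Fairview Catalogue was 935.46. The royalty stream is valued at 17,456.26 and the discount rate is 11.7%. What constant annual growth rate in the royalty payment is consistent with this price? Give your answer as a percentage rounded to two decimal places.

P = D₀(1+g)/(r−g) ⇒ P(r−g) = D₀(1+g) ⇒ g(P+D₀) = P·r − D₀
g = (P·r − D₀)/(P + D₀) = (17,456.26×0.117 − 935.46) / (17,456.26 + 935.46) = 0.060186

6.02%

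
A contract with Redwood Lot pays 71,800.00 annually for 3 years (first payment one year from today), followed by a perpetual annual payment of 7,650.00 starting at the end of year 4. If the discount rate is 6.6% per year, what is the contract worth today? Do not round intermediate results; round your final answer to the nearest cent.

PV of 3-year annuity: 71,800.00 × [1 − (1+0.066)^−3] / 0.066 = 189811.46456
Perpetuity value at year 3: 7,650.00 / 0.066 = 115909.09091
PV of perpetuity: 115909.09091 / (1+0.066)^3 = 95685.44601
Total PV = 189811.46456 + 95685.44601 = 285496.91057

285496.91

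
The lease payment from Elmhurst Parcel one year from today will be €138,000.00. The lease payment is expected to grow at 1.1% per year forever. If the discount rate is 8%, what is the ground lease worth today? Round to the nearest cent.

Growing perpetuity: P = D₁ / (r − g) = €138,000.0000 / (0.08 − 0.011) = €2,000,000.00

€2000000.00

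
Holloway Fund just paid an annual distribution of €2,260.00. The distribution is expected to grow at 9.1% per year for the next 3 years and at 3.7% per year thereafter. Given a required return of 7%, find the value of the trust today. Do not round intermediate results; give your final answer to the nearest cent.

D_1 = 2465.66000
D_2 = 2690.03506
D_3 = 2934.82825
Terminal value at year 3: TV = D_3×(1+g_2)/(r−g_2) = 3043.41690/0.033 = 92224.75442
P_0 = D_1/(1+r)^1 + D_2/(1+r)^2 + D_3/(1+r)^3 + TV/(1+r)^3
    = 2304.35514 + 2349.58080 + 2395.69407 + 75282.87123 = 82332.50124

€82332.50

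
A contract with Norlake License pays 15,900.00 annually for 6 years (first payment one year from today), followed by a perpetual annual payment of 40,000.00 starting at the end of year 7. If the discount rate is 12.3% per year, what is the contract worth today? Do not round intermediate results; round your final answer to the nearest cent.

PV of 6-year annuity: 15,900.00 × [1 − (1+0.123)^−6] / 0.123 = 64819.69453
Perpetuity value at year 6: 40,000.00 / 0.123 = 325203.25203
PV of perpetuity: 325203.25203 / (1+0.123)^6 = 162134.83813
Total PV = 64819.69453 + 162134.83813 = 226954.53266

226954.53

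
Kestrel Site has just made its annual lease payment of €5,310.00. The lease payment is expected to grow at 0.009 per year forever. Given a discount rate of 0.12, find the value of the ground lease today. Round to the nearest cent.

€48268.38

D₁ = D₀ × (1 + g) = €5,310.00 × 1.009 = €5,357.7900
Growing perpetuity: P = D₁ / (r − g) = €5,357.7900 / (0.12 − 0.009) = €48,268.38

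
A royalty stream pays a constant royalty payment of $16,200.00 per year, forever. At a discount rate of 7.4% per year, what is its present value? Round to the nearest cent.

$218918.92

Level perpetuity: PV = C / r = $16,200.00 / 0.074 = $218,918.92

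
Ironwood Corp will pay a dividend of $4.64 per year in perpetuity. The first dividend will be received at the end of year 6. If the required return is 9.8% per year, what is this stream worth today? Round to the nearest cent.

Value at end of year 5: C / r = $4.64 / 0.098 = $47.3469
Discount to today: PV = $47.3469 / (1 + 0.098)^5 = $47.3469 / 1.595922 = $29.67

$29.67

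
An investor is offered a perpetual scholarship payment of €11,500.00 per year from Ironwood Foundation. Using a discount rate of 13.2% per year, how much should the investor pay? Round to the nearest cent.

Level perpetuity: PV = C / r = €11,500.00 / 0.132 = €87,121.21

€87121.21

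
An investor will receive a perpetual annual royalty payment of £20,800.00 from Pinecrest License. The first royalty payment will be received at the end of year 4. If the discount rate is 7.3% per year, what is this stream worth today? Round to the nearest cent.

£230643.55

Value at end of year 3: C / r = £20,800.00 / 0.073 = £284,931.5068
Discount to today: PV = £284,931.5068 / (1 + 0.073)^3 = £284,931.5068 / 1.235376 = £230,643.55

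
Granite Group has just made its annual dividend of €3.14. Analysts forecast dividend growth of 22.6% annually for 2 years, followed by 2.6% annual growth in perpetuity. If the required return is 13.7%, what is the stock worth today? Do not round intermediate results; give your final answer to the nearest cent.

D_1 = 3.84964
D_2 = 4.71966
Terminal value at year 2: TV = D_2×(1+g_2)/(r−g_2) = 4.84237/0.111 = 43.62495
P_0 = D_1/(1+r)^1 + D_2/(1+r)^2 + TV/(1+r)^2
    = 3.38579 + 3.65081 + 33.74536 = 40.78196

€40.78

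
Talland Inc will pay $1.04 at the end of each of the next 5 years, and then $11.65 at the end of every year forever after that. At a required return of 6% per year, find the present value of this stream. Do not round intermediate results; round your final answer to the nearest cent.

PV of 5-year annuity: $1.04 × [1 − (1+0.06)^−5] / 0.06 = 4.38086
Perpetuity value at year 5: $11.65 / 0.06 = 194.16667
PV of perpetuity: 194.16667 / (1+0.06)^5 = 145.09263
Total PV = 4.38086 + 145.09263 = 149.47349

$149.47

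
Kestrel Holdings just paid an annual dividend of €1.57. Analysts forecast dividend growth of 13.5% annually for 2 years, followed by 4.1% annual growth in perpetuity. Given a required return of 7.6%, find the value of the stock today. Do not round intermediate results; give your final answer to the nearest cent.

D_1 = 1.78195
D_2 = 2.02251
Terminal value at year 2: TV = D_2×(1+g_2)/(r−g_2) = 2.10544/0.035 = 60.15532
P_0 = D_1/(1+r)^1 + D_2/(1+r)^2 + TV/(1+r)^2
    = 1.65609 + 1.74690 + 51.95765 = 55.36063

€55.36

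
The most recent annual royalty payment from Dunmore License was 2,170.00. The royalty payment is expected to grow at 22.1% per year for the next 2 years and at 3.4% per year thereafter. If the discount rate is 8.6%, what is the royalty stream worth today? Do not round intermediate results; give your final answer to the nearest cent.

D_1 = 2649.57000
D_2 = 3235.12497
Terminal value at year 2: TV = D_2×(1+g_2)/(r−g_2) = 3345.11922/0.052 = 64329.21575
P_0 = D_1/(1+r)^1 + D_2/(1+r)^2 + TV/(1+r)^2
    = 2439.75138 + 2743.03539 + 54544.20377 = 59726.99054

59726.99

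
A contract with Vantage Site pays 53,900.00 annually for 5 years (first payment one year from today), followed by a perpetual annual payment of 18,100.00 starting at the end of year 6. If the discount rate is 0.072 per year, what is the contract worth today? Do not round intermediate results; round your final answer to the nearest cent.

PV of 5-year annuity: 53,900.00 × [1 − (1+0.072)^−5] / 0.072 = 219822.19670
Perpetuity value at year 5: 18,100.00 / 0.072 = 251388.88889
PV of perpetuity: 251388.88889 / (1+0.072)^5 = 177571.04547
Total PV = 219822.19670 + 177571.04547 = 397393.24217

397393.24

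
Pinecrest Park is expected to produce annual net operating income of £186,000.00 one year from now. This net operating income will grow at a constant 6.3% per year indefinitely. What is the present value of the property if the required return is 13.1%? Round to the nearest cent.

£2735294.12

Growing perpetuity: P = D₁ / (r − g) = £186,000.0000 / (0.131 − 0.063) = £2,735,294.12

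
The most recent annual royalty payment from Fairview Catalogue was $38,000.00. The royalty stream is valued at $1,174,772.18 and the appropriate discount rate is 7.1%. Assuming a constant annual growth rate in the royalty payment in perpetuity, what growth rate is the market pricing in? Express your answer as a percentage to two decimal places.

P = D₀(1+g)/(r−g) ⇒ P(r−g) = D₀(1+g) ⇒ g(P+D₀) = P·r − D₀
g = (P·r − D₀)/(P + D₀) = ($1,174,772.18×0.071 − $38,000.00) / ($1,174,772.18 + $38,000.00) = 0.037442

3.74%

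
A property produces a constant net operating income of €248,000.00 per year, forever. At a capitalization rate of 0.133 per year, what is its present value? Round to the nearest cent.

€1864661.65

Level perpetuity: PV = C / r = €248,000.00 / 0.133 = €1,864,661.65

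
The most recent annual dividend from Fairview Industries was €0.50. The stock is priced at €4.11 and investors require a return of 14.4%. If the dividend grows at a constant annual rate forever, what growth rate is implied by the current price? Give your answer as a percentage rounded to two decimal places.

P = D₀(1+g)/(r−g) ⇒ P(r−g) = D₀(1+g) ⇒ g(P+D₀) = P·r − D₀
g = (P·r − D₀)/(P + D₀) = (€4.11×0.144 − €0.50) / (€4.11 + €0.50) = 0.019922

1.99%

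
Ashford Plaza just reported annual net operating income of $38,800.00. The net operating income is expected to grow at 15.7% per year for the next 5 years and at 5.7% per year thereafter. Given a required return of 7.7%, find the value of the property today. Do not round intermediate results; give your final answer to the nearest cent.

D_1 = 44891.60000
D_2 = 51939.58120
D_3 = 60094.09545
D_4 = 69528.86843
D_5 = 80444.90078
Terminal value at year 5: TV = D_5×(1+g_2)/(r−g_2) = 85030.26012/0.02 = 4251513.00611
P_0 = D_1/(1+r)^1 + D_2/(1+r)^2 + D_3/(1+r)^3 + D_4/(1+r)^4 + D_5/(1+r)^5 + TV/(1+r)^5
    = 41682.07985 + 44778.24177 + 48104.38786 + 51677.60145 + 55516.23480 + 2934033.00894 = 3175791.55467

$3175791.55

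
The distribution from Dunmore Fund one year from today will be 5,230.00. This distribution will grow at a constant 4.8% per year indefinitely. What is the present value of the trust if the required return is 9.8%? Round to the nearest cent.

104600.00

Growing perpetuity: P = D₁ / (r − g) = 5,230.0000 / (0.098 − 0.048) = 104,600.00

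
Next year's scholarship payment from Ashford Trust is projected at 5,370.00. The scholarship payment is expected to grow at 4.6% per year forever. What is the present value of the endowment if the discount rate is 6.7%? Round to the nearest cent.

Growing perpetuity: P = D₁ / (r − g) = 5,370.0000 / (0.067 − 0.046) = 255,714.29

255714.29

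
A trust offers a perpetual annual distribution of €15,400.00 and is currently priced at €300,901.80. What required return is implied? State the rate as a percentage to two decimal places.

5.12%

P = C/r ⇒ r = C/P = €15,400.00/€300,901.80 = 0.051179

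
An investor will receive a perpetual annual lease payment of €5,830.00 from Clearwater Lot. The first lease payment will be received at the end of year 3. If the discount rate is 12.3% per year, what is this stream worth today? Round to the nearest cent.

€37584.08

Value at end of year 2: C / r = €5,830.00 / 0.123 = €47,398.3740
Discount to today: PV = €47,398.3740 / (1 + 0.123)^2 = €47,398.3740 / 1.261129 = €37,584.08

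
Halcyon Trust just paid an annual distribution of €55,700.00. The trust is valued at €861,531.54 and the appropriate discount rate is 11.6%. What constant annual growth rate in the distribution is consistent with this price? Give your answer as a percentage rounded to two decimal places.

P = D₀(1+g)/(r−g) ⇒ P(r−g) = D₀(1+g) ⇒ g(P+D₀) = P·r − D₀
g = (P·r − D₀)/(P + D₀) = (€861,531.54×0.116 − €55,700.00) / (€861,531.54 + €55,700.00) = 0.048230

4.82%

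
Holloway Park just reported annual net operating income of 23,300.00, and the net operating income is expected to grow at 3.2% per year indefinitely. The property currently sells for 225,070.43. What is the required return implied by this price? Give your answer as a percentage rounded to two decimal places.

D₁ = 23,300.00 × 1.032 = 24,045.6000
P = D₁/(r − g) ⇒ r = D₁/P + g = 24,045.6000/225,070.43 + 0.032 = 0.106836 + 0.032 = 0.138836

13.88%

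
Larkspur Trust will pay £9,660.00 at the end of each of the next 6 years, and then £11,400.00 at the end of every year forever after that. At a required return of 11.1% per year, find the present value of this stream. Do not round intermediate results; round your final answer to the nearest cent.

£95362.72

PV of 6-year annuity: £9,660.00 × [1 − (1+0.111)^−6] / 0.111 = 40749.53720
Perpetuity value at year 6: £11,400.00 / 0.111 = 102702.70270
PV of perpetuity: 102702.70270 / (1+0.111)^6 = 54613.18675
Total PV = 40749.53720 + 54613.18675 = 95362.72395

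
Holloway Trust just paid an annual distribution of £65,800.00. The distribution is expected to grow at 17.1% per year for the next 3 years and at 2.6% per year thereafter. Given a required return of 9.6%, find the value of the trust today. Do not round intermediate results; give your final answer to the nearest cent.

£1401959.56

D_1 = 77051.80000
D_2 = 90227.65780
D_3 = 105656.58728
Terminal value at year 3: TV = D_3×(1+g_2)/(r−g_2) = 108403.65855/0.07 = 1548623.69362
P_0 = D_1/(1+r)^1 + D_2/(1+r)^2 + D_3/(1+r)^3 + TV/(1+r)^3
    = 70302.73723 + 75113.59972 + 80253.67269 + 1176289.54546 = 1401959.55510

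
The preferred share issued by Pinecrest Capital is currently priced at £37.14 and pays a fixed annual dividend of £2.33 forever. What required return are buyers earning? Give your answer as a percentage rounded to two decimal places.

P = C/r ⇒ r = C/P = £2.33/£37.14 = 0.062736

6.27%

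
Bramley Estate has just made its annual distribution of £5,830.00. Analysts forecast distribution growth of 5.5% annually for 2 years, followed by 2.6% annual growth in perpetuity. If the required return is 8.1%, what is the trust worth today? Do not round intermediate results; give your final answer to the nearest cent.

D_1 = 6150.65000
D_2 = 6488.93575
Terminal value at year 2: TV = D_2×(1+g_2)/(r−g_2) = 6657.64808/0.055 = 121048.14690
P_0 = D_1/(1+r)^1 + D_2/(1+r)^2 + TV/(1+r)^2
    = 5689.77798 + 5552.92856 + 103587.35821 = 114830.06475

£114830.06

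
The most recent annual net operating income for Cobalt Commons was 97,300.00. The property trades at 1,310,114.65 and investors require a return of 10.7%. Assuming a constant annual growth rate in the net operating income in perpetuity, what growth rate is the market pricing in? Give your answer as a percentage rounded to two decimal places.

3.05%

P = D₀(1+g)/(r−g) ⇒ P(r−g) = D₀(1+g) ⇒ g(P+D₀) = P·r − D₀
g = (P·r − D₀)/(P + D₀) = (1,310,114.65×0.107 − 97,300.00) / (1,310,114.65 + 97,300.00) = 0.030469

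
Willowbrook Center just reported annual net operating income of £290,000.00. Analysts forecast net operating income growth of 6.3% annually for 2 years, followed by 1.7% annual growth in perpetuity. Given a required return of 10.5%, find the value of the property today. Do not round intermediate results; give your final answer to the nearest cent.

£3648897.26

D_1 = 308270.00000
D_2 = 327691.01000
Terminal value at year 2: TV = D_2×(1+g_2)/(r−g_2) = 333261.75717/0.088 = 3787065.42239
P_0 = D_1/(1+r)^1 + D_2/(1+r)^2 + TV/(1+r)^2
    = 278977.37557 + 268373.71061 + 3101546.17832 = 3648897.26450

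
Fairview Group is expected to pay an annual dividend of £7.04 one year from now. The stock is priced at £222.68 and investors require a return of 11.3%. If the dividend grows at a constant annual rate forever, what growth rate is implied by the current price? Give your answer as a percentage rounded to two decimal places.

8.14%

P = D₁/(r−g) ⇒ g = r − D₁/P = 0.113 − £7.04/£222.68 = 0.081385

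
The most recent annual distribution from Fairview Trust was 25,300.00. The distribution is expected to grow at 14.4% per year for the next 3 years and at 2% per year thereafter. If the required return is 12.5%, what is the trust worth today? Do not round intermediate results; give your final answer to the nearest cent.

336928.06

D_1 = 28943.20000
D_2 = 33111.02080
D_3 = 37879.00780
Terminal value at year 3: TV = D_3×(1+g_2)/(r−g_2) = 38636.58795/0.105 = 367967.50430
P_0 = D_1/(1+r)^1 + D_2/(1+r)^2 + D_3/(1+r)^3 + TV/(1+r)^3
    = 25727.28889 + 26161.79421 + 26603.63785 + 258435.33909 = 336928.06004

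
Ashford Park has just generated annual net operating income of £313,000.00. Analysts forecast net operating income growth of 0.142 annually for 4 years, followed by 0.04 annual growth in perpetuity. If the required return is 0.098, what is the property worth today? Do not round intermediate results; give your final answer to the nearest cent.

D_1 = 357446.00000
D_2 = 408203.33200
D_3 = 466168.20514
D_4 = 532364.09027
Terminal value at year 4: TV = D_4×(1+g_2)/(r−g_2) = 553658.65389/0.058 = 9545838.86009
P_0 = D_1/(1+r)^1 + D_2/(1+r)^2 + D_3/(1+r)^3 + D_4/(1+r)^4 + TV/(1+r)^4
    = 325542.80510 + 338588.23627 + 352156.43517 + 366268.35061 + 6567570.42470 = 7950126.25185

£7950126.25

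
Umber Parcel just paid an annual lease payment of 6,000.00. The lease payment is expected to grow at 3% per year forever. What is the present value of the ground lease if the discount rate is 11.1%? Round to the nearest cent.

D₁ = D₀ × (1 + g) = 6,000.00 × 1.03 = 6,180.0000
Growing perpetuity: P = D₁ / (r − g) = 6,180.0000 / (0.111 − 0.03) = 76,296.30

76296.30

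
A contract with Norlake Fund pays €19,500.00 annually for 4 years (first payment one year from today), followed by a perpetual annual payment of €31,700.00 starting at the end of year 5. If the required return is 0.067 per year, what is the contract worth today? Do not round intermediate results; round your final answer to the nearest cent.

PV of 4-year annuity: €19,500.00 × [1 − (1+0.067)^−4] / 0.067 = 66500.42655
Perpetuity value at year 4: €31,700.00 / 0.067 = 473134.32836
PV of perpetuity: 473134.32836 / (1+0.067)^4 = 365028.50674
Total PV = 66500.42655 + 365028.50674 = 431528.93329

€431528.93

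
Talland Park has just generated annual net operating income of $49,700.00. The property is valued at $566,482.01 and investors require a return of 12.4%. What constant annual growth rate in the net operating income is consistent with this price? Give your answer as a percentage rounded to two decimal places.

3.33%

P = D₀(1+g)/(r−g) ⇒ P(r−g) = D₀(1+g) ⇒ g(P+D₀) = P·r − D₀
g = (P·r − D₀)/(P + D₀) = ($566,482.01×0.124 − $49,700.00) / ($566,482.01 + $49,700.00) = 0.033340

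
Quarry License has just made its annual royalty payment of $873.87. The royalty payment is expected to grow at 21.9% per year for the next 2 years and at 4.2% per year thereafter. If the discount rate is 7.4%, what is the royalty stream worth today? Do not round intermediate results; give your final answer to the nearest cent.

$38775.16

D_1 = 1065.24753
D_2 = 1298.53674
Terminal value at year 2: TV = D_2×(1+g_2)/(r−g_2) = 1353.07528/0.032 = 42283.60257
P_0 = D_1/(1+r)^1 + D_2/(1+r)^2 + TV/(1+r)^2
    = 991.85059 + 1125.75965 + 36657.54863 = 38775.15887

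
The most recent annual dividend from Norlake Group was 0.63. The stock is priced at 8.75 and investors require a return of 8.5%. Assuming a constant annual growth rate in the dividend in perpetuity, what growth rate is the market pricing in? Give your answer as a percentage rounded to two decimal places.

P = D₀(1+g)/(r−g) ⇒ P(r−g) = D₀(1+g) ⇒ g(P+D₀) = P·r − D₀
g = (P·r − D₀)/(P + D₀) = (8.75×0.085 − 0.63) / (8.75 + 0.63) = 0.012127

1.21%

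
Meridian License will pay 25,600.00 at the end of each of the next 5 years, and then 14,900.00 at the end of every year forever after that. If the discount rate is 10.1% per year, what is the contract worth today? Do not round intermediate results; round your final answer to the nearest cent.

187982.76

PV of 5-year annuity: 25,600.00 × [1 − (1+0.101)^−5] / 0.101 = 96796.73423
Perpetuity value at year 5: 14,900.00 / 0.101 = 147524.75248
PV of perpetuity: 147524.75248 / (1+0.101)^5 = 91186.02826
Total PV = 96796.73423 + 91186.02826 = 187982.76249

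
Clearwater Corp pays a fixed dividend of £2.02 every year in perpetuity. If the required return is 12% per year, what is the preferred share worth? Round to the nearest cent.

£16.83

Level perpetuity: PV = C / r = £2.02 / 0.12 = £16.83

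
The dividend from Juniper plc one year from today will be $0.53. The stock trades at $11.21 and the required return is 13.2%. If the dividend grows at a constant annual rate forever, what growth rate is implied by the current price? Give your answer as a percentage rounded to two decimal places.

P = D₁/(r−g) ⇒ g = r − D₁/P = 0.132 − $0.53/$11.21 = 0.084721

8.47%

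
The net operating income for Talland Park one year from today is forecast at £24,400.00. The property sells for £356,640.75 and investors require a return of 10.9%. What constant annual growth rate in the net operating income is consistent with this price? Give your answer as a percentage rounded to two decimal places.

4.06%

P = D₁/(r−g) ⇒ g = r − D₁/P = 0.109 − £24,400.00/£356,640.75 = 0.040584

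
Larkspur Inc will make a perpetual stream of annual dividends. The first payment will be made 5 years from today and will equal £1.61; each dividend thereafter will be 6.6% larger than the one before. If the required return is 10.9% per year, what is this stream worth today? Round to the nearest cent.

£24.75

Value at end of year 4: C₁ / (r − g) = £1.61 / (0.109 − 0.066) = £37.4419
Discount to today: PV = £37.4419 / (1 + 0.109)^4 = £37.4419 / 1.512607 = £24.75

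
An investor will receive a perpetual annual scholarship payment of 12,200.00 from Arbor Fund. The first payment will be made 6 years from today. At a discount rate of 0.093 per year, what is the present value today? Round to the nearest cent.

84096.14

Value at end of year 5: C / r = 12,200.00 / 0.093 = 131,182.7957
Discount to today: PV = 131,182.7957 / (1 + 0.093)^5 = 131,182.7957 / 1.559915 = 84,096.14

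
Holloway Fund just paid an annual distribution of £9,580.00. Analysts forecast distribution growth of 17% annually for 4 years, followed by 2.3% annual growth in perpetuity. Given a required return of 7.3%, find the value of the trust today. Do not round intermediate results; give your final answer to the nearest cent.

D_1 = 11208.60000
D_2 = 13114.06200
D_3 = 15343.45254
D_4 = 17951.83947
Terminal value at year 4: TV = D_4×(1+g_2)/(r−g_2) = 18364.73178/0.05 = 367294.63559
P_0 = D_1/(1+r)^1 + D_2/(1+r)^2 + D_3/(1+r)^3 + D_4/(1+r)^4 + TV/(1+r)^4
    = 10446.03914 + 11390.36887 + 12420.06671 + 13542.85000 + 277086.71096 = 324886.03568

£324886.04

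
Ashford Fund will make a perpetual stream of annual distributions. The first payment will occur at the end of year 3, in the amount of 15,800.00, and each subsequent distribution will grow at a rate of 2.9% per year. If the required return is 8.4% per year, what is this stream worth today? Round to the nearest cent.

244475.78

Value at end of year 2: C₁ / (r − g) = 15,800.00 / (0.084 − 0.029) = 287,272.7273
Discount to today: PV = 287,272.7273 / (1 + 0.084)^2 = 287,272.7273 / 1.175056 = 244,475.78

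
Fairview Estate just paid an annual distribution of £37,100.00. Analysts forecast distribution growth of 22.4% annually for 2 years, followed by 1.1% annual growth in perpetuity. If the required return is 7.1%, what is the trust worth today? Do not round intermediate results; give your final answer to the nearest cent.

£907360.00

D_1 = 45410.40000
D_2 = 55582.32960
Terminal value at year 2: TV = D_2×(1+g_2)/(r−g_2) = 56193.73523/0.06 = 936562.25376
P_0 = D_1/(1+r)^1 + D_2/(1+r)^2 + TV/(1+r)^2
    = 42400.00000 + 48457.14286 + 816502.85714 = 907360.00000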